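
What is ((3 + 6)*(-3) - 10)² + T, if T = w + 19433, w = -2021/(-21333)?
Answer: 443771087/21333 ≈ 20802.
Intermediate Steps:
w = 2021/21333 (w = -2021*(-1/21333) = 2021/21333 ≈ 0.094736)
T = 414566210/21333 (T = 2021/21333 + 19433 = 414566210/21333 ≈ 19433.)
((3 + 6)*(-3) - 10)² + T = ((3 + 6)*(-3) - 10)² + 414566210/21333 = (9*(-3) - 10)² + 414566210/21333 = (-27 - 10)² + 414566210/21333 = (-37)² + 414566210/21333 = 1369 + 414566210/21333 = 443771087/21333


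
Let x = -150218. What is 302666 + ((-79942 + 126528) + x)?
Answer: 199034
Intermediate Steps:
302666 + ((-79942 + 126528) + x) = 302666 + ((-79942 + 126528) - 150218) = 302666 + (46586 - 150218) = 302666 - 103632 = 199034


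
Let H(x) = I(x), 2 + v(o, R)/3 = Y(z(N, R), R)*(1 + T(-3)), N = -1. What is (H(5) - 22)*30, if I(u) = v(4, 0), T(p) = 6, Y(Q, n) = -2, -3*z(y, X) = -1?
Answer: -2100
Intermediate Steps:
z(y, X) = ⅓ (z(y, X) = -⅓*(-1) = ⅓)
v(o, R) = -48 (v(o, R) = -6 + 3*(-2*(1 + 6)) = -6 + 3*(-2*7) = -6 + 3*(-14) = -6 - 42 = -48)
I(u) = -48
H(x) = -48
(H(5) - 22)*30 = (-48 - 22)*30 = -70*30 = -2100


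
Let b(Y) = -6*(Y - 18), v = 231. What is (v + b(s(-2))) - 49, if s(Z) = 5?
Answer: 260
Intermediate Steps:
b(Y) = 108 - 6*Y (b(Y) = -6*(-18 + Y) = 108 - 6*Y)
(v + b(s(-2))) - 49 = (231 + (108 - 6*5)) - 49 = (231 + (108 - 30)) - 49 = (231 + 78) - 49 = 309 - 49 = 260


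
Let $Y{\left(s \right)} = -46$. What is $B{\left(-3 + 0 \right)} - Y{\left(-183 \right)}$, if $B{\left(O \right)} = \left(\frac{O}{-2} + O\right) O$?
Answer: $\frac{101}{2} \approx 50.5$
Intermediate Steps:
$B{\left(O \right)} = \frac{O^{2}}{2}$ ($B{\left(O \right)} = \left(O \left(- \frac{1}{2}\right) + O\right) O = \left(- \frac{O}{2} + O\right) O = \frac{O}{2} O = \frac{O^{2}}{2}$)
$B{\left(-3 + 0 \right)} - Y{\left(-183 \right)} = \frac{\left(-3 + 0\right)^{2}}{2} - -46 = \frac{\left(-3\right)^{2}}{2} + 46 = \frac{1}{2} \cdot 9 + 46 = \frac{9}{2} + 46 = \frac{101}{2}$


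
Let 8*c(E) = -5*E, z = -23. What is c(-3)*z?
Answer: -345/8 ≈ -43.125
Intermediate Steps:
c(E) = -5*E/8 (c(E) = (-5*E)/8 = -5*E/8)
c(-3)*z = -5/8*(-3)*(-23) = (15/8)*(-23) = -345/8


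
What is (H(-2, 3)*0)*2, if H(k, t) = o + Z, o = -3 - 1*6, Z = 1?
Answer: 0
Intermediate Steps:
o = -9 (o = -3 - 6 = -9)
H(k, t) = -8 (H(k, t) = -9 + 1 = -8)
(H(-2, 3)*0)*2 = -8*0*2 = 0*2 = 0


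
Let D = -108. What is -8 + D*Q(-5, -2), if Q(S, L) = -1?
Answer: 100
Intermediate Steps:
-8 + D*Q(-5, -2) = -8 - 108*(-1) = -8 + 108 = 100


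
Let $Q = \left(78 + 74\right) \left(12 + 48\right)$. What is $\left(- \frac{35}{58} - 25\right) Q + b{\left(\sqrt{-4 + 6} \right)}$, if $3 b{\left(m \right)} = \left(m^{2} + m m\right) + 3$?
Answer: $- \frac{20314597}{87} \approx -2.335 \cdot 10^{5}$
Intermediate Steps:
$Q = 9120$ ($Q = 152 \cdot 60 = 9120$)
$b{\left(m \right)} = 1 + \frac{2 m^{2}}{3}$ ($b{\left(m \right)} = \frac{\left(m^{2} + m m\right) + 3}{3} = \frac{\left(m^{2} + m^{2}\right) + 3}{3} = \frac{2 m^{2} + 3}{3} = \frac{3 + 2 m^{2}}{3} = 1 + \frac{2 m^{2}}{3}$)
$\left(- \frac{35}{58} - 25\right) Q + b{\left(\sqrt{-4 + 6} \right)} = \left(- \frac{35}{58} - 25\right) 9120 + \left(1 + \frac{2 \left(\sqrt{-4 + 6}\right)^{2}}{3}\right) = \left(\left(-35\right) \frac{1}{58} - 25\right) 9120 + \left(1 + \frac{2 \left(\sqrt{2}\right)^{2}}{3}\right) = \left(- \frac{35}{58} - 25\right) 9120 + \left(1 + \frac{2}{3} \cdot 2\right) = \left(- \frac{1485}{58}\right) 9120 + \left(1 + \frac{4}{3}\right) = - \frac{6771600}{29} + \frac{7}{3} = - \frac{20314597}{87}$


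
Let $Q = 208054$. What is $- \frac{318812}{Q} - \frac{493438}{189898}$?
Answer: $- \frac{40800877707}{9877259623} \approx -4.1308$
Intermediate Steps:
$- \frac{318812}{Q} - \frac{493438}{189898} = - \frac{318812}{208054} - \frac{493438}{189898} = \left(-318812\right) \frac{1}{208054} - \frac{246719}{94949} = - \frac{159406}{104027} - \frac{246719}{94949} = - \frac{40800877707}{9877259623}$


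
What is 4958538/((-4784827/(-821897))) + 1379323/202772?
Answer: 826385130747388513/970228940444 ≈ 8.5174e+5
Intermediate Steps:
4958538/((-4784827/(-821897))) + 1379323/202772 = 4958538/((-4784827*(-1/821897))) + 1379323*(1/202772) = 4958538/(4784827/821897) + 1379323/202772 = 4958538*(821897/4784827) + 1379323/202772 = 4075407506586/4784827 + 1379323/202772 = 826385130747388513/970228940444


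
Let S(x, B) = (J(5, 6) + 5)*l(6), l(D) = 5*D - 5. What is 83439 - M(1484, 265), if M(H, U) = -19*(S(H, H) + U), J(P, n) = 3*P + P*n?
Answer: 112224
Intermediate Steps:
l(D) = -5 + 5*D
S(x, B) = 1250 (S(x, B) = (5*(3 + 6) + 5)*(-5 + 5*6) = (5*9 + 5)*(-5 + 30) = (45 + 5)*25 = 50*25 = 1250)
M(H, U) = -23750 - 19*U (M(H, U) = -19*(1250 + U) = -23750 - 19*U)
83439 - M(1484, 265) = 83439 - (-23750 - 19*265) = 83439 - (-23750 - 5035) = 83439 - 1*(-28785) = 83439 + 28785 = 112224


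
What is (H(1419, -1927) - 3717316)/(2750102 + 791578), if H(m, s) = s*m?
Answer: -6451729/3541680 ≈ -1.8217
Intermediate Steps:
H(m, s) = m*s
(H(1419, -1927) - 3717316)/(2750102 + 791578) = (1419*(-1927) - 3717316)/(2750102 + 791578) = (-2734413 - 3717316)/3541680 = -6451729*1/3541680 = -6451729/3541680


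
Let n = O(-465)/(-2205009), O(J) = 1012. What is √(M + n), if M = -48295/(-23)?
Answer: √600078594036051717/16905069 ≈ 45.823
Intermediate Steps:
M = 48295/23 (M = -1/23*(-48295) = 48295/23 ≈ 2099.8)
n = -1012/2205009 (n = 1012/(-2205009) = 1012*(-1/2205009) = -1012/2205009 ≈ -0.00045895)
√(M + n) = √(48295/23 - 1012/2205009) = √(106490886379/50715207) = √600078594036051717/16905069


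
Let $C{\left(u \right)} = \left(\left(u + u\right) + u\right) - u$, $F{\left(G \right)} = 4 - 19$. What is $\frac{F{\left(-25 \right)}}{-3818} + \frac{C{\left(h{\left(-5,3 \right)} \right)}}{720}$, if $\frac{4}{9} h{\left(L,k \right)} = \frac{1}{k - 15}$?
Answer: $\frac{12491}{3665280} \approx 0.0034079$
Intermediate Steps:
$F{\left(G \right)} = -15$
$h{\left(L,k \right)} = \frac{9}{4 \left(-15 + k\right)}$ ($h{\left(L,k \right)} = \frac{9}{4 \left(k - 15\right)} = \frac{9}{4 \left(-15 + k\right)}$)
$C{\left(u \right)} = 2 u$ ($C{\left(u \right)} = \left(2 u + u\right) - u = 3 u - u = 2 u$)
$\frac{F{\left(-25 \right)}}{-3818} + \frac{C{\left(h{\left(-5,3 \right)} \right)}}{720} = - \frac{15}{-3818} + \frac{2 \frac{9}{4 \left(-15 + 3\right)}}{720} = \left(-15\right) \left(- \frac{1}{3818}\right) + 2 \frac{9}{4 \left(-12\right)} \frac{1}{720} = \frac{15}{3818} + 2 \cdot \frac{9}{4} \left(- \frac{1}{12}\right) \frac{1}{720} = \frac{15}{3818} + 2 \left(- \frac{3}{16}\right) \frac{1}{720} = \frac{15}{3818} - \frac{1}{1920} = \frac{12491}{3665280}$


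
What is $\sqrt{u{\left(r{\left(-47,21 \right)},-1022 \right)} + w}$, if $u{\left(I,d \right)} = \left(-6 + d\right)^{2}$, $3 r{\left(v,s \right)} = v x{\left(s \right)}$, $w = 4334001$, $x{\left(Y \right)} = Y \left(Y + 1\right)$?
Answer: $\sqrt{5390785} \approx 2321.8$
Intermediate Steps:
$x{\left(Y \right)} = Y \left(1 + Y\right)$
$r{\left(v,s \right)} = \frac{s v \left(1 + s\right)}{3}$ ($r{\left(v,s \right)} = \frac{v s \left(1 + s\right)}{3} = \frac{s v \left(1 + s\right)}{3}$)
$\sqrt{u{\left(r{\left(-47,21 \right)},-1022 \right)} + w} = \sqrt{\left(-6 - 1022\right)^{2} + 4334001} = \sqrt{\left(-1028\right)^{2} + 4334001} = \sqrt{1056784 + 4334001} = \sqrt{5390785}$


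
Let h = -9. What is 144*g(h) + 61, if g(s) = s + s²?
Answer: 10429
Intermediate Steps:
144*g(h) + 61 = 144*(-9*(1 - 9)) + 61 = 144*(-9*(-8)) + 61 = 144*72 + 61 = 10368 + 61 = 10429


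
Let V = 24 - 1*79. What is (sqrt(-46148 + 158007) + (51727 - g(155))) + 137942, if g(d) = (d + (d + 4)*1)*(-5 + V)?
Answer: 208509 + sqrt(111859) ≈ 2.0884e+5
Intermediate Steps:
V = -55 (V = 24 - 79 = -55)
g(d) = -240 - 120*d (g(d) = (d + (d + 4)*1)*(-5 - 55) = (d + (4 + d)*1)*(-60) = (d + (4 + d))*(-60) = (4 + 2*d)*(-60) = -240 - 120*d)
(sqrt(-46148 + 158007) + (51727 - g(155))) + 137942 = (sqrt(-46148 + 158007) + (51727 - (-240 - 120*155))) + 137942 = (sqrt(111859) + (51727 - (-240 - 18600))) + 137942 = (sqrt(111859) + (51727 - 1*(-18840))) + 137942 = (sqrt(111859) + (51727 + 18840)) + 137942 = (sqrt(111859) + 70567) + 137942 = (70567 + sqrt(111859)) + 137942 = 208509 + sqrt(111859)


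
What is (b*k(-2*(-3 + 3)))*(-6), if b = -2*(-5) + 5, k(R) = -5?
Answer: 450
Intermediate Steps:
b = 15 (b = 10 + 5 = 15)
(b*k(-2*(-3 + 3)))*(-6) = (15*(-5))*(-6) = -75*(-6) = 450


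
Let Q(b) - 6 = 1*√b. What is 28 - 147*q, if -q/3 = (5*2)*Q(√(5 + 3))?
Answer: 26488 + 4410*2^(¾) ≈ 33905.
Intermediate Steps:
Q(b) = 6 + √b (Q(b) = 6 + 1*√b = 6 + √b)
q = -180 - 30*2^(¾) (q = -3*5*2*(6 + √(√(5 + 3))) = -30*(6 + √(√8)) = -30*(6 + √(2*√2)) = -30*(6 + 2^(¾)) = -3*(60 + 10*2^(¾)) = -180 - 30*2^(¾) ≈ -230.45)
28 - 147*q = 28 - 147*(-180 - 30*2^(¾)) = 28 + (26460 + 4410*2^(¾)) = 26488 + 4410*2^(¾)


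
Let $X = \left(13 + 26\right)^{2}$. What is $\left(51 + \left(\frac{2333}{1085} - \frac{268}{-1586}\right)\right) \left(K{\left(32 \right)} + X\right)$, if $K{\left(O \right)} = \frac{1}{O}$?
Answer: $\frac{1116464048361}{13766480} \approx 81100.0$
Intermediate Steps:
$X = 1521$ ($X = 39^{2} = 1521$)
$\left(51 + \left(\frac{2333}{1085} - \frac{268}{-1586}\right)\right) \left(K{\left(32 \right)} + X\right) = \left(51 + \left(\frac{2333}{1085} - \frac{268}{-1586}\right)\right) \left(\frac{1}{32} + 1521\right) = \left(51 + \left(2333 \cdot \frac{1}{1085} - - \frac{134}{793}\right)\right) \left(\frac{1}{32} + 1521\right) = \left(51 + \left(\frac{2333}{1085} + \frac{134}{793}\right)\right) \frac{48673}{32} = \left(51 + \frac{1995459}{860405}\right) \frac{48673}{32} = \frac{45876114}{860405} \cdot \frac{48673}{32} = \frac{1116464048361}{13766480}$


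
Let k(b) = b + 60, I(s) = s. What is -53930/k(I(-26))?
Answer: -26965/17 ≈ -1586.2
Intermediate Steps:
k(b) = 60 + b
-53930/k(I(-26)) = -53930/(60 - 26) = -53930/34 = -53930*1/34 = -26965/17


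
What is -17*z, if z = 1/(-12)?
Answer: 17/12 ≈ 1.4167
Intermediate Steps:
z = -1/12 ≈ -0.083333
-17*z = -17*(-1/12) = 17/12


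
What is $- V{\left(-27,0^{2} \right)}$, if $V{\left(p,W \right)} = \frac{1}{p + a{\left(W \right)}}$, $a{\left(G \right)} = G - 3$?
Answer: $\frac{1}{30} \approx 0.033333$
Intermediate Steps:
$a{\left(G \right)} = -3 + G$
$V{\left(p,W \right)} = \frac{1}{-3 + W + p}$ ($V{\left(p,W \right)} = \frac{1}{p + \left(-3 + W\right)} = \frac{1}{-3 + W + p}$)
$- V{\left(-27,0^{2} \right)} = - \frac{1}{-3 + 0^{2} - 27} = - \frac{1}{-3 + 0 - 27} = - \frac{1}{-30} = \left(-1\right) \left(- \frac{1}{30}\right) = \frac{1}{30}$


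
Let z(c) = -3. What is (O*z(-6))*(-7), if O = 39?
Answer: 819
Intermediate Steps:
(O*z(-6))*(-7) = (39*(-3))*(-7) = -117*(-7) = 819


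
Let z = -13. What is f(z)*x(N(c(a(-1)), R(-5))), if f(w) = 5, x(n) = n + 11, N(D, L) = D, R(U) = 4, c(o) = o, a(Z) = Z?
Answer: 50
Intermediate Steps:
x(n) = 11 + n
f(z)*x(N(c(a(-1)), R(-5))) = 5*(11 - 1) = 5*10 = 50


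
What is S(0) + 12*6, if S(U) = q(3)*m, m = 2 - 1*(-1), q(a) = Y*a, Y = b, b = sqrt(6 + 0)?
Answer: 72 + 9*sqrt(6) ≈ 94.045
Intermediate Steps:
b = sqrt(6) ≈ 2.4495
Y = sqrt(6) ≈ 2.4495
q(a) = a*sqrt(6) (q(a) = sqrt(6)*a = a*sqrt(6))
m = 3 (m = 2 + 1 = 3)
S(U) = 9*sqrt(6) (S(U) = (3*sqrt(6))*3 = 9*sqrt(6))
S(0) + 12*6 = 9*sqrt(6) + 12*6 = 9*sqrt(6) + 72 = 72 + 9*sqrt(6)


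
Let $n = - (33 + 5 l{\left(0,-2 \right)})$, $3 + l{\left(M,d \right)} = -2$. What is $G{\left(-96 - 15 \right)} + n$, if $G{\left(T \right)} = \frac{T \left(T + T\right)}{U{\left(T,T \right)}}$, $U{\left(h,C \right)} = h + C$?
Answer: $-119$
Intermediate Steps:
$l{\left(M,d \right)} = -5$ ($l{\left(M,d \right)} = -3 - 2 = -5$)
$U{\left(h,C \right)} = C + h$
$n = -8$ ($n = - (33 + 5 \left(-5\right)) = - (33 - 25) = \left(-1\right) 8 = -8$)
$G{\left(T \right)} = T$ ($G{\left(T \right)} = \frac{T \left(T + T\right)}{T + T} = \frac{T 2 T}{2 T} = 2 T^{2} \frac{1}{2 T} = T$)
$G{\left(-96 - 15 \right)} + n = \left(-96 - 15\right) - 8 = -111 - 8 = -119$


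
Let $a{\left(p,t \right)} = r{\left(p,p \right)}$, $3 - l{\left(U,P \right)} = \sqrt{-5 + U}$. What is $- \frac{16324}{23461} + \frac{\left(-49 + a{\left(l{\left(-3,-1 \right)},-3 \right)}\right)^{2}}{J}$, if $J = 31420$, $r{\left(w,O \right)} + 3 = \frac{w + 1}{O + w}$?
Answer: $\frac{- 2705262098 \sqrt{2} - 227147251 i}{368572310 \left(i + 12 \sqrt{2}\right)} \approx -0.61167 - 0.00027224 i$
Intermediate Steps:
$r{\left(w,O \right)} = -3 + \frac{1 + w}{O + w}$ ($r{\left(w,O \right)} = -3 + \frac{w + 1}{O + w} = -3 + \frac{1 + w}{O + w}$)
$l{\left(U,P \right)} = 3 - \sqrt{-5 + U}$
$a{\left(p,t \right)} = \frac{1 - 5 p}{2 p}$ ($a{\left(p,t \right)} = \frac{1 - 3 p - 2 p}{p + p} = \frac{1 - 5 p}{2 p}$)
$- \frac{16324}{23461} + \frac{\left(-49 + a{\left(l{\left(-3,-1 \right)},-3 \right)}\right)^{2}}{J} = - \frac{16324}{23461} + \frac{\left(-49 + \frac{1 - 5 \left(3 - \sqrt{-5 - 3}\right)}{2 \left(3 - \sqrt{-5 - 3}\right)}\right)^{2}}{31420} = \left(-16324\right) \frac{1}{23461} + \left(-49 + \frac{1 - 5 \left(3 - \sqrt{-8}\right)}{2 \left(3 - \sqrt{-8}\right)}\right)^{2} \cdot \frac{1}{31420} = - \frac{16324}{23461} + \left(-49 + \frac{1 - 5 \left(3 - 2 i \sqrt{2}\right)}{2 \left(3 - 2 i \sqrt{2}\right)}\right)^{2} \cdot \frac{1}{31420} = - \frac{16324}{23461} + \left(-49 + \frac{1 - \left(15 - 10 i \sqrt{2}\right)}{2 \left(3 - 2 i \sqrt{2}\right)}\right)^{2} \cdot \frac{1}{31420} = - \frac{16324}{23461} + \left(-49 + \frac{-14 + 10 i \sqrt{2}}{2 \left(3 - 2 i \sqrt{2}\right)}\right)^{2} \cdot \frac{1}{31420} = - \frac{16324}{23461} + \frac{\left(-49 + \frac{-14 + 10 i \sqrt{2}}{2 \left(3 - 2 i \sqrt{2}\right)}\right)^{2}}{31420}$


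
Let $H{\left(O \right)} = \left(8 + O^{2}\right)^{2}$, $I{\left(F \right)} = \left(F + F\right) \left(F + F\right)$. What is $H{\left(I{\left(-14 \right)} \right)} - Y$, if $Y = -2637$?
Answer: $377811835533$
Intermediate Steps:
$I{\left(F \right)} = 4 F^{2}$ ($I{\left(F \right)} = 2 F 2 F = 4 F^{2}$)
$H{\left(I{\left(-14 \right)} \right)} - Y = \left(8 + \left(4 \left(-14\right)^{2}\right)^{2}\right)^{2} - -2637 = \left(8 + \left(4 \cdot 196\right)^{2}\right)^{2} + 2637 = \left(8 + 784^{2}\right)^{2} + 2637 = \left(8 + 614656\right)^{2} + 2637 = 614664^{2} + 2637 = 377811832896 + 2637 = 377811835533$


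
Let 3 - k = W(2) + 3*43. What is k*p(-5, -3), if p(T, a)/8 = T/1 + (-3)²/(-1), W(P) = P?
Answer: 14336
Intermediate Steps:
p(T, a) = -72 + 8*T (p(T, a) = 8*(T/1 + (-3)²/(-1)) = 8*(T*1 + 9*(-1)) = 8*(T - 9) = 8*(-9 + T) = -72 + 8*T)
k = -128 (k = 3 - (2 + 3*43) = 3 - (2 + 129) = 3 - 1*131 = 3 - 131 = -128)
k*p(-5, -3) = -128*(-72 + 8*(-5)) = -128*(-72 - 40) = -128*(-112) = 14336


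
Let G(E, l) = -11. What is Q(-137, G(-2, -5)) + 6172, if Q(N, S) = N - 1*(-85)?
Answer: 6120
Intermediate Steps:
Q(N, S) = 85 + N (Q(N, S) = N + 85 = 85 + N)
Q(-137, G(-2, -5)) + 6172 = (85 - 137) + 6172 = -52 + 6172 = 6120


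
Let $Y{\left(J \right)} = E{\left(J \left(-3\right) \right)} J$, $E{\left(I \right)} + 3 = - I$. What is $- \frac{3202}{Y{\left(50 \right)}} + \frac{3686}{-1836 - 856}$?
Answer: $- \frac{8927971}{4946550} \approx -1.8049$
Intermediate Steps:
$E{\left(I \right)} = -3 - I$
$Y{\left(J \right)} = J \left(-3 + 3 J\right)$ ($Y{\left(J \right)} = \left(-3 - J \left(-3\right)\right) J = \left(-3 - - 3 J\right) J = \left(-3 + 3 J\right) J = J \left(-3 + 3 J\right)$)
$- \frac{3202}{Y{\left(50 \right)}} + \frac{3686}{-1836 - 856} = - \frac{3202}{3 \cdot 50 \left(-1 + 50\right)} + \frac{3686}{-1836 - 856} = - \frac{3202}{3 \cdot 50 \cdot 49} + \frac{3686}{-2692} = - \frac{3202}{7350} + 3686 \left(- \frac{1}{2692}\right) = \left(-3202\right) \frac{1}{7350} - \frac{1843}{1346} = - \frac{1601}{3675} - \frac{1843}{1346} = - \frac{8927971}{4946550}$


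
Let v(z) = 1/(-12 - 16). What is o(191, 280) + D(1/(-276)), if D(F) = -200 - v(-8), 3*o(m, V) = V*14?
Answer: 92963/84 ≈ 1106.7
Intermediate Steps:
v(z) = -1/28 (v(z) = 1/(-28) = -1/28)
o(m, V) = 14*V/3 (o(m, V) = (V*14)/3 = (14*V)/3 = 14*V/3)
D(F) = -5599/28 (D(F) = -200 - 1*(-1/28) = -200 + 1/28 = -5599/28)
o(191, 280) + D(1/(-276)) = (14/3)*280 - 5599/28 = 3920/3 - 5599/28 = 92963/84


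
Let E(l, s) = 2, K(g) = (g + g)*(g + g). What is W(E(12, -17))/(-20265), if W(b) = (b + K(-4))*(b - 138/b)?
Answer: 1474/6755 ≈ 0.21821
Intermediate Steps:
K(g) = 4*g² (K(g) = (2*g)*(2*g) = 4*g²)
W(b) = (64 + b)*(b - 138/b) (W(b) = (b + 4*(-4)²)*(b - 138/b) = (b + 4*16)*(b - 138/b) = (b + 64)*(b - 138/b) = (64 + b)*(b - 138/b))
W(E(12, -17))/(-20265) = (-138 + 2² - 8832/2 + 64*2)/(-20265) = (-138 + 4 - 8832*½ + 128)*(-1/20265) = (-138 + 4 - 4416 + 128)*(-1/20265) = -4422*(-1/20265) = 1474/6755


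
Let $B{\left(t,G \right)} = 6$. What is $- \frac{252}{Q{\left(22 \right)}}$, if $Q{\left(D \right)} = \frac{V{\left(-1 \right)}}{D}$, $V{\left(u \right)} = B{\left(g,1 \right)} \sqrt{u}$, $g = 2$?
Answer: $924 i \approx 924.0 i$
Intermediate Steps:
$V{\left(u \right)} = 6 \sqrt{u}$
$Q{\left(D \right)} = \frac{6 i}{D}$ ($Q{\left(D \right)} = \frac{6 \sqrt{-1}}{D} = \frac{6 i}{D}$)
$- \frac{252}{Q{\left(22 \right)}} = - \frac{252}{6 i \frac{1}{22}} = - \frac{252}{\frac{3}{11} i} = - 252 \left(- \frac{11 i}{3}\right) = 924 i$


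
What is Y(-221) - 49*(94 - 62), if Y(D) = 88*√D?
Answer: -1568 + 88*I*√221 ≈ -1568.0 + 1308.2*I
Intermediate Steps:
Y(-221) - 49*(94 - 62) = 88*√(-221) - 49*(94 - 62) = 88*(I*√221) - 49*32 = 88*I*√221 - 1*1568 = 88*I*√221 - 1568 = -1568 + 88*I*√221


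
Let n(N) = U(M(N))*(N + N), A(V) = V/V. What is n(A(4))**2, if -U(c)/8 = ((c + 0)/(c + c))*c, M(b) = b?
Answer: 64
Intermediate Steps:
A(V) = 1
U(c) = -4*c (U(c) = -8*(c + 0)/(c + c)*c = -8*c/((2*c))*c = -8*c*(1/(2*c))*c = -4*c)
n(N) = -8*N**2 (n(N) = (-4*N)*(N + N) = (-4*N)*(2*N) = -8*N**2)
n(A(4))**2 = (-8*1**2)**2 = (-8*1)**2 = (-8)**2 = 64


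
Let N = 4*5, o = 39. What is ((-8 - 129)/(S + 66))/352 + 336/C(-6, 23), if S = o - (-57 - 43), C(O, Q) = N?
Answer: 1212151/72160 ≈ 16.798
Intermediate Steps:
N = 20
C(O, Q) = 20
S = 139 (S = 39 - (-57 - 43) = 39 - 1*(-100) = 39 + 100 = 139)
((-8 - 129)/(S + 66))/352 + 336/C(-6, 23) = ((-8 - 129)/(139 + 66))/352 + 336/20 = -137/205*(1/352) + 336*(1/20) = -137*1/205*(1/352) + 84/5 = -137/205*1/352 + 84/5 = -137/72160 + 84/5 = 1212151/72160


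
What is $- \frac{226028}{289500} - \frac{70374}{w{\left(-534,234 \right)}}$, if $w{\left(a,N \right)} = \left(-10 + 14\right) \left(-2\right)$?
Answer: $\frac{2546433097}{289500} \approx 8796.0$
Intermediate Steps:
$w{\left(a,N \right)} = -8$ ($w{\left(a,N \right)} = 4 \left(-2\right) = -8$)
$- \frac{226028}{289500} - \frac{70374}{w{\left(-534,234 \right)}} = - \frac{226028}{289500} - \frac{70374}{-8} = \left(-226028\right) \frac{1}{289500} - - \frac{35187}{4} = - \frac{56507}{72375} + \frac{35187}{4} = \frac{2546433097}{289500}$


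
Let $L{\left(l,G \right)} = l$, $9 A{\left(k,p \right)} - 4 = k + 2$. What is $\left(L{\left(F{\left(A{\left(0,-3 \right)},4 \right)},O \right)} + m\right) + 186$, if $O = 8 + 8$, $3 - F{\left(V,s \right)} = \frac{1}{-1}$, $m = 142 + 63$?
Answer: $395$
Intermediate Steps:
$A{\left(k,p \right)} = \frac{2}{3} + \frac{k}{9}$ ($A{\left(k,p \right)} = \frac{4}{9} + \frac{k + 2}{9} = \frac{4}{9} + \frac{2 + k}{9} = \frac{4}{9} + \left(\frac{2}{9} + \frac{k}{9}\right) = \frac{2}{3} + \frac{k}{9}$)
$m = 205$
$F{\left(V,s \right)} = 4$ ($F{\left(V,s \right)} = 3 - \frac{1}{-1} = 3 - -1 = 3 + 1 = 4$)
$O = 16$
$\left(L{\left(F{\left(A{\left(0,-3 \right)},4 \right)},O \right)} + m\right) + 186 = \left(4 + 205\right) + 186 = 209 + 186 = 395$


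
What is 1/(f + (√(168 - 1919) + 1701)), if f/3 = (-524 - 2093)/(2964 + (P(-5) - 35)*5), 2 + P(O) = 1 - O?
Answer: 13399654722/22769177618795 - 7890481*I*√1751/22769177618795 ≈ 0.0005885 - 1.4501e-5*I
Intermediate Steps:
P(O) = -1 - O (P(O) = -2 + (1 - O) = -1 - O)
f = -7851/2809 (f = 3*((-524 - 2093)/(2964 + ((-1 - 1*(-5)) - 35)*5)) = 3*(-2617/(2964 + ((-1 + 5) - 35)*5)) = 3*(-2617/(2964 + (4 - 35)*5)) = 3*(-2617/(2964 - 31*5)) = 3*(-2617/(2964 - 155)) = 3*(-2617/2809) = -7851/2809 ≈ -2.7949)
1/(f + (√(168 - 1919) + 1701)) = 1/(-7851/2809 + (√(168 - 1919) + 1701)) = 1/(-7851/2809 + (√(-1751) + 1701)) = 1/(-7851/2809 + (I*√1751 + 1701)) = 1/(-7851/2809 + (1701 + I*√1751)) = 1/(4770258/2809 + I*√1751)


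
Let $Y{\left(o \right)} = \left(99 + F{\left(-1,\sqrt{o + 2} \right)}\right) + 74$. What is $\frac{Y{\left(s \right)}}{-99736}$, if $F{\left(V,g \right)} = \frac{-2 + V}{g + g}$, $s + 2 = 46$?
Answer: $- \frac{173}{99736} + \frac{3 \sqrt{46}}{9175712} \approx -0.0017324$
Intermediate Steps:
$s = 44$ ($s = -2 + 46 = 44$)
$F{\left(V,g \right)} = \frac{-2 + V}{2 g}$
$Y{\left(o \right)} = 173 - \frac{3}{2 \sqrt{2 + o}}$ ($Y{\left(o \right)} = \left(99 + \frac{-2 - 1}{2 \sqrt{o + 2}}\right) + 74 = \left(99 + \frac{1}{2} \frac{1}{\sqrt{2 + o}} \left(-3\right)\right) + 74 = \left(99 - \frac{3}{2 \sqrt{2 + o}}\right) + 74 = 173 - \frac{3}{2 \sqrt{2 + o}}$)
$\frac{Y{\left(s \right)}}{-99736} = \frac{173 - \frac{3}{2 \sqrt{2 + 44}}}{-99736} = \left(173 - \frac{3}{2 \sqrt{46}}\right) \left(- \frac{1}{99736}\right) = \left(173 - \frac{3 \frac{\sqrt{46}}{46}}{2}\right) \left(- \frac{1}{99736}\right) = \left(173 - \frac{3 \sqrt{46}}{92}\right) \left(- \frac{1}{99736}\right) = - \frac{173}{99736} + \frac{3 \sqrt{46}}{9175712}$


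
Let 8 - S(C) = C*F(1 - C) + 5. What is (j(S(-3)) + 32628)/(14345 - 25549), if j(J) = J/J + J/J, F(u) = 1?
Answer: -16315/5602 ≈ -2.9124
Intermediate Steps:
S(C) = 3 - C (S(C) = 8 - (C*1 + 5) = 8 - (C + 5) = 8 - (5 + C) = 8 + (-5 - C) = 3 - C)
j(J) = 2 (j(J) = 1 + 1 = 2)
(j(S(-3)) + 32628)/(14345 - 25549) = (2 + 32628)/(14345 - 25549) = 32630/(-11204) = 32630*(-1/11204) = -16315/5602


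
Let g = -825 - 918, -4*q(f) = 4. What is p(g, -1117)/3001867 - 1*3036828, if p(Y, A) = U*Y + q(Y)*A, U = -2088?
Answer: -9116150117375/3001867 ≈ -3.0368e+6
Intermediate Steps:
q(f) = -1 (q(f) = -¼*4 = -1)
g = -1743
p(Y, A) = -A - 2088*Y (p(Y, A) = -2088*Y - A = -A - 2088*Y)
p(g, -1117)/3001867 - 1*3036828 = (-1*(-1117) - 2088*(-1743))/3001867 - 1*3036828 = (1117 + 3639384)*(1/3001867) - 3036828 = 3640501*(1/3001867) - 3036828 = 3640501/3001867 - 3036828 = -9116150117375/3001867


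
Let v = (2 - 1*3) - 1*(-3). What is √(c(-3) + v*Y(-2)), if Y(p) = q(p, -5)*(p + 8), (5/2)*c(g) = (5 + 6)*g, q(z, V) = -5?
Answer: I*√1830/5 ≈ 8.5557*I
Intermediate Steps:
c(g) = 22*g/5 (c(g) = 2*((5 + 6)*g)/5 = 2*(11*g)/5 = 22*g/5)
v = 2 (v = (2 - 3) + 3 = -1 + 3 = 2)
Y(p) = -40 - 5*p (Y(p) = -5*(p + 8) = -5*(8 + p) = -40 - 5*p)
√(c(-3) + v*Y(-2)) = √((22/5)*(-3) + 2*(-40 - 5*(-2))) = √(-66/5 + 2*(-40 + 10)) = √(-66/5 + 2*(-30)) = √(-66/5 - 60) = √(-366/5) = I*√1830/5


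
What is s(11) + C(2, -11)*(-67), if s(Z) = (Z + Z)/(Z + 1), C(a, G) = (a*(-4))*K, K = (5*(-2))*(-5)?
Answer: 160811/6 ≈ 26802.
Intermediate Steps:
K = 50 (K = -10*(-5) = 50)
C(a, G) = -200*a (C(a, G) = (a*(-4))*50 = -4*a*50 = -200*a)
s(Z) = 2*Z/(1 + Z) (s(Z) = (2*Z)/(1 + Z) = 2*Z/(1 + Z))
s(11) + C(2, -11)*(-67) = 2*11/(1 + 11) - 200*2*(-67) = 2*11/12 - 400*(-67) = 2*11*(1/12) + 26800 = 11/6 + 26800 = 160811/6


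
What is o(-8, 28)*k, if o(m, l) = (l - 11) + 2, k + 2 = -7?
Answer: -171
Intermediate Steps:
k = -9 (k = -2 - 7 = -9)
o(m, l) = -9 + l (o(m, l) = (-11 + l) + 2 = -9 + l)
o(-8, 28)*k = (-9 + 28)*(-9) = 19*(-9) = -171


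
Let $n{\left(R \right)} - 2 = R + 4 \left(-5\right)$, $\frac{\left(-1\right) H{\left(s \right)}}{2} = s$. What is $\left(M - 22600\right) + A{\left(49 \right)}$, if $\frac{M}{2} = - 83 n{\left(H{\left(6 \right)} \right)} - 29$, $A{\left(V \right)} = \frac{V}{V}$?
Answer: $-17677$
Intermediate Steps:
$H{\left(s \right)} = - 2 s$
$A{\left(V \right)} = 1$
$n{\left(R \right)} = -18 + R$ ($n{\left(R \right)} = 2 + \left(R + 4 \left(-5\right)\right) = 2 + \left(R - 20\right) = 2 + \left(-20 + R\right) = -18 + R$)
$M = 4922$ ($M = 2 \left(- 83 \left(-18 - 12\right) - 29\right) = 2 \left(\left(-83\right) \left(-30\right) - 29\right) = 2 \left(2490 - 29\right) = 2 \cdot 2461 = 4922$)
$\left(M - 22600\right) + A{\left(49 \right)} = \left(4922 - 22600\right) + 1 = -17678 + 1 = -17677$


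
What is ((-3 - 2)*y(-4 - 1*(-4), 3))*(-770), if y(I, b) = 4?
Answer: 15400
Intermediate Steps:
((-3 - 2)*y(-4 - 1*(-4), 3))*(-770) = ((-3 - 2)*4)*(-770) = -5*4*(-770) = -20*(-770) = 15400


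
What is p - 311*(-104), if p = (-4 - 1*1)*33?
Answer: 32179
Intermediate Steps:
p = -165 (p = (-4 - 1)*33 = -5*33 = -165)
p - 311*(-104) = -165 - 311*(-104) = -165 + 32344 = 32179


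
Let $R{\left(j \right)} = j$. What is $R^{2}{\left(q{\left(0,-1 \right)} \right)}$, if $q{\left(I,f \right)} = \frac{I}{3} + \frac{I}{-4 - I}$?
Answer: $0$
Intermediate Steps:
$q{\left(I,f \right)} = \frac{I}{3} + \frac{I}{-4 - I}$ ($q{\left(I,f \right)} = I \frac{1}{3} + \frac{I}{-4 - I} = \frac{I}{3} + \frac{I}{-4 - I}$)
$R^{2}{\left(q{\left(0,-1 \right)} \right)} = \left(\frac{1}{3} \cdot 0 \frac{1}{4 + 0} \left(1 + 0\right)\right)^{2} = \left(\frac{1}{3} \cdot 0 \cdot \frac{1}{4} \cdot 1\right)^{2} = 0^{2} = 0$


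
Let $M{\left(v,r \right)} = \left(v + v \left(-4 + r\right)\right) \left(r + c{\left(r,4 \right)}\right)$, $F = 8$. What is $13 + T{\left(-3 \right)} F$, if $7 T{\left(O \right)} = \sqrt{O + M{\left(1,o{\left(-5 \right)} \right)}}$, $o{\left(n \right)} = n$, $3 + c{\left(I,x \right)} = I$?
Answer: $13 + \frac{8 \sqrt{101}}{7} \approx 24.486$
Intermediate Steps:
$c{\left(I,x \right)} = -3 + I$
$M{\left(v,r \right)} = \left(-3 + 2 r\right) \left(v + v \left(-4 + r\right)\right)$ ($M{\left(v,r \right)} = \left(v + v \left(-4 + r\right)\right) \left(r + \left(-3 + r\right)\right) = \left(v + v \left(-4 + r\right)\right) \left(-3 + 2 r\right) = \left(-3 + 2 r\right) \left(v + v \left(-4 + r\right)\right)$)
$T{\left(O \right)} = \frac{\sqrt{104 + O}}{7}$ ($T{\left(O \right)} = \frac{\sqrt{O + 1 \left(9 - -45 + 2 \left(-5\right)^{2}\right)}}{7} = \frac{\sqrt{O + 1 \left(9 + 45 + 2 \cdot 25\right)}}{7} = \frac{\sqrt{O + 1 \left(9 + 45 + 50\right)}}{7} = \frac{\sqrt{O + 1 \cdot 104}}{7} = \frac{\sqrt{O + 104}}{7} = \frac{\sqrt{104 + O}}{7}$)
$13 + T{\left(-3 \right)} F = 13 + \frac{\sqrt{104 - 3}}{7} \cdot 8 = 13 + \frac{\sqrt{101}}{7} \cdot 8 = 13 + \frac{8 \sqrt{101}}{7}$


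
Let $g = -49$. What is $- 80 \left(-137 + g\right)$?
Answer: $14880$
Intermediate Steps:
$- 80 \left(-137 + g\right) = - 80 \left(-137 - 49\right) = \left(-80\right) \left(-186\right) = 14880$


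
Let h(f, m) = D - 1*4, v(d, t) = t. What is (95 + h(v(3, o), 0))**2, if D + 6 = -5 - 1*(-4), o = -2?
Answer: 7056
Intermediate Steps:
D = -7 (D = -6 + (-5 - 1*(-4)) = -6 + (-5 + 4) = -6 - 1 = -7)
h(f, m) = -11 (h(f, m) = -7 - 1*4 = -7 - 4 = -11)
(95 + h(v(3, o), 0))**2 = (95 - 11)**2 = 84**2 = 7056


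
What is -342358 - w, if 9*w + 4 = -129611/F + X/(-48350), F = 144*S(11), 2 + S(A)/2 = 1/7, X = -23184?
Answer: -278906715463523/814600800 ≈ -3.4238e+5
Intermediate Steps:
S(A) = -26/7 (S(A) = -4 + 2/7 = -26/7)
F = -3744/7 (F = 144*(-26/7) = -3744/7 ≈ -534.86)
w = 21614777123/814600800 (w = -4/9 + (-129611/(-3744/7) - 23184/(-48350))/9 = -4/9 + (-129611*(-7/3744) - 23184*(-1/48350))/9 = -4/9 + (907277/3744 + 11592/24175)/9 = -4/9 + (⅑)*(21976821923/90511200) = -4/9 + 21976821923/814600800 = 21614777123/814600800 ≈ 26.534)
-342358 - w = -342358 - 1*21614777123/814600800 = -342358 - 21614777123/814600800 = -278906715463523/814600800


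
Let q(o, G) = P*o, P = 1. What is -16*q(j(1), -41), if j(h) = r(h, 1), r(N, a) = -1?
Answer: 16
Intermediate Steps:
j(h) = -1
q(o, G) = o (q(o, G) = 1*o = o)
-16*q(j(1), -41) = -16*(-1) = 16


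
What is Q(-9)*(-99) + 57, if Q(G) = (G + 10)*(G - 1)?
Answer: 1047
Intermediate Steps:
Q(G) = (-1 + G)*(10 + G) (Q(G) = (10 + G)*(-1 + G) = (-1 + G)*(10 + G))
Q(-9)*(-99) + 57 = (-10 + (-9)**2 + 9*(-9))*(-99) + 57 = (-10 + 81 - 81)*(-99) + 57 = -10*(-99) + 57 = 990 + 57 = 1047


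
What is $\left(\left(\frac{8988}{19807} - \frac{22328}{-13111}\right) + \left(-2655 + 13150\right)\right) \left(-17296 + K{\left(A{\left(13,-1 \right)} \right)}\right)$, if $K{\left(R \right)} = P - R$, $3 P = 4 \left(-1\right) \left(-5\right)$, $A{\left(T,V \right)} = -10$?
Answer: $- \frac{47103500732675134}{259689577} \approx -1.8138 \cdot 10^{8}$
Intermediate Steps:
$P = \frac{20}{3}$ ($P = \frac{4 \left(-1\right) \left(-5\right)}{3} = \frac{\left(-4\right) \left(-5\right)}{3} = \frac{1}{3} \cdot 20 = \frac{20}{3} \approx 6.6667$)
$K{\left(R \right)} = \frac{20}{3} - R$
$\left(\left(\frac{8988}{19807} - \frac{22328}{-13111}\right) + \left(-2655 + 13150\right)\right) \left(-17296 + K{\left(A{\left(13,-1 \right)} \right)}\right) = \left(\left(\frac{8988}{19807} - \frac{22328}{-13111}\right) + \left(-2655 + 13150\right)\right) \left(-17296 + \left(\frac{20}{3} - -10\right)\right) = \left(\left(8988 \cdot \frac{1}{19807} - - \frac{22328}{13111}\right) + 10495\right) \left(-17296 + \left(\frac{20}{3} + 10\right)\right) = \left(\left(\frac{8988}{19807} + \frac{22328}{13111}\right) + 10495\right) \left(-17296 + \frac{50}{3}\right) = \left(\frac{560092364}{259689577} + 10495\right) \left(- \frac{51838}{3}\right) = \frac{2726002202979}{259689577} \left(- \frac{51838}{3}\right) = - \frac{47103500732675134}{259689577}$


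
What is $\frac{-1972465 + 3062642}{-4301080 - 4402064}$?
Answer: $- \frac{1090177}{8703144} \approx -0.12526$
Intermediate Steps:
$\frac{-1972465 + 3062642}{-4301080 - 4402064} = \frac{1090177}{-8703144} = 1090177 \left(- \frac{1}{8703144}\right) = - \frac{1090177}{8703144}$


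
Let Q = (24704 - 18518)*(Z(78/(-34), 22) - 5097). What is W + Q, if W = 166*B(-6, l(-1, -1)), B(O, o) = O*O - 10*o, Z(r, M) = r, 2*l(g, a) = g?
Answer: -536136266/17 ≈ -3.1537e+7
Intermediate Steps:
l(g, a) = g/2
B(O, o) = O² - 10*o
W = 6806 (W = 166*((-6)² - 5*(-1)) = 166*(36 - 10*(-½)) = 166*(36 + 5) = 166*41 = 6806)
Q = -536251968/17 (Q = (24704 - 18518)*(78/(-34) - 5097) = 6186*(78*(-1/34) - 5097) = 6186*(-39/17 - 5097) = 6186*(-86688/17) = -536251968/17 ≈ -3.1544e+7)
W + Q = 6806 - 536251968/17 = -536136266/17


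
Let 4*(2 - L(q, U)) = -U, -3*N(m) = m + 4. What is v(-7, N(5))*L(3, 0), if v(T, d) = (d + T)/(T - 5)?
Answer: 5/3 ≈ 1.6667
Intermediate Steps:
N(m) = -4/3 - m/3 (N(m) = -(m + 4)/3 = -(4 + m)/3 = -4/3 - m/3)
L(q, U) = 2 + U/4 (L(q, U) = 2 - (-1)*U/4 = 2 + U/4)
v(T, d) = (T + d)/(-5 + T)
v(-7, N(5))*L(3, 0) = ((-7 + (-4/3 - ⅓*5))/(-5 - 7))*(2 + (¼)*0) = ((-7 + (-4/3 - 5/3))/(-12))*(2 + 0) = -(-7 - 3)/12*2 = -1/12*(-10)*2 = (⅚)*2 = 5/3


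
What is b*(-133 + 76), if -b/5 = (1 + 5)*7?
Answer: 11970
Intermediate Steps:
b = -210 (b = -5*(1 + 5)*7 = -30*7 = -5*42 = -210)
b*(-133 + 76) = -210*(-133 + 76) = -210*(-57) = 11970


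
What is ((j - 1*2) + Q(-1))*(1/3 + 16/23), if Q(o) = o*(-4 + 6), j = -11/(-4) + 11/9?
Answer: -71/2484 ≈ -0.028583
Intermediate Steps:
j = 143/36 (j = -11*(-¼) + 11*(⅑) = 11/4 + 11/9 = 143/36 ≈ 3.9722)
Q(o) = 2*o (Q(o) = o*2 = 2*o)
((j - 1*2) + Q(-1))*(1/3 + 16/23) = ((143/36 - 1*2) + 2*(-1))*(1/3 + 16/23) = ((143/36 - 2) - 2)*(1*(⅓) + 16*(1/23)) = (71/36 - 2)*(⅓ + 16/23) = -1/36*71/69 = -71/2484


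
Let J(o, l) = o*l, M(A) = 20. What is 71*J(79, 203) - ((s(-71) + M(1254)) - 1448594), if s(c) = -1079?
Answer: 2588280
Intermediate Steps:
J(o, l) = l*o
71*J(79, 203) - ((s(-71) + M(1254)) - 1448594) = 71*(203*79) - ((-1079 + 20) - 1448594) = 71*16037 - (-1059 - 1448594) = 1138627 - 1*(-1449653) = 1138627 + 1449653 = 2588280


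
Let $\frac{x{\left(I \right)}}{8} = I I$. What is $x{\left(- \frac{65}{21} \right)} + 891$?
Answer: $\frac{426731}{441} \approx 967.64$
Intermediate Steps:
$x{\left(I \right)} = 8 I^{2}$ ($x{\left(I \right)} = 8 I I = 8 I^{2}$)
$x{\left(- \frac{65}{21} \right)} + 891 = 8 \left(- \frac{65}{21}\right)^{2} + 891 = 8 \cdot \frac{4225}{441} + 891 = \frac{33800}{441} + 891 = \frac{426731}{441}$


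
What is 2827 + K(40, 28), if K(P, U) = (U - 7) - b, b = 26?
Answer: 2822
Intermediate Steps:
K(P, U) = -33 + U (K(P, U) = (U - 7) - 1*26 = (-7 + U) - 26 = -33 + U)
2827 + K(40, 28) = 2827 + (-33 + 28) = 2827 - 5 = 2822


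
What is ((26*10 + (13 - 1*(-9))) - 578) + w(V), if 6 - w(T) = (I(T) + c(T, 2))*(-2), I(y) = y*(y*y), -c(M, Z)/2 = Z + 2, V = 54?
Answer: 314622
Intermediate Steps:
c(M, Z) = -4 - 2*Z (c(M, Z) = -2*(Z + 2) = -2*(2 + Z) = -4 - 2*Z)
I(y) = y³ (I(y) = y*y² = y³)
w(T) = -10 + 2*T³ (w(T) = 6 - (T³ + (-4 - 2*2))*(-2) = 6 - (T³ + (-4 - 4))*(-2) = 6 - (T³ - 8)*(-2) = 6 - (-8 + T³)*(-2) = 6 - (16 - 2*T³) = 6 + (-16 + 2*T³) = -10 + 2*T³)
((26*10 + (13 - 1*(-9))) - 578) + w(V) = ((26*10 + (13 - 1*(-9))) - 578) + (-10 + 2*54³) = ((260 + (13 + 9)) - 578) + (-10 + 2*157464) = ((260 + 22) - 578) + (-10 + 314928) = (282 - 578) + 314918 = -296 + 314918 = 314622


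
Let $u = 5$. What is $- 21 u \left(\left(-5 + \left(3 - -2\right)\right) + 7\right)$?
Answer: $-735$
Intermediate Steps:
$- 21 u \left(\left(-5 + \left(3 - -2\right)\right) + 7\right) = \left(-21\right) 5 \left(\left(-5 + \left(3 - -2\right)\right) + 7\right) = - 105 \left(\left(-5 + \left(3 + 2\right)\right) + 7\right) = - 105 \left(\left(-5 + 5\right) + 7\right) = - 105 \left(0 + 7\right) = \left(-105\right) 7 = -735$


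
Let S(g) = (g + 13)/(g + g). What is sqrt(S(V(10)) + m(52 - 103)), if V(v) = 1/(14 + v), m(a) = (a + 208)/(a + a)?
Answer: sqrt(403053)/51 ≈ 12.448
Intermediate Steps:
m(a) = (208 + a)/(2*a) (m(a) = (208 + a)/((2*a)) = (208 + a)*(1/(2*a)) = (208 + a)/(2*a))
S(g) = (13 + g)/(2*g) (S(g) = (13 + g)/((2*g)) = (13 + g)*(1/(2*g)) = (13 + g)/(2*g))
sqrt(S(V(10)) + m(52 - 103)) = sqrt((13 + 1/(14 + 10))/(2*(1/(14 + 10))) + (208 + (52 - 103))/(2*(52 - 103))) = sqrt((13 + 1/24)/(2*(1/24)) + (1/2)*(208 - 51)/(-51)) = sqrt((13 + 1/24)/(2*(1/24)) + (1/2)*(-1/51)*157) = sqrt((1/2)*24*(313/24) - 157/102) = sqrt(313/2 - 157/102) = sqrt(7903/51) = sqrt(403053)/51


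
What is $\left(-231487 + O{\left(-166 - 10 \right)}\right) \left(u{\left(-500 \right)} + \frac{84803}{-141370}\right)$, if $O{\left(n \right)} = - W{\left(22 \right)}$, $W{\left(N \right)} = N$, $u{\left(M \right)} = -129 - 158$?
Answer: $\frac{9412691301437}{141370} \approx 6.6582 \cdot 10^{7}$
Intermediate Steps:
$u{\left(M \right)} = -287$ ($u{\left(M \right)} = -129 - 158 = -287$)
$O{\left(n \right)} = -22$ ($O{\left(n \right)} = \left(-1\right) 22 = -22$)
$\left(-231487 + O{\left(-166 - 10 \right)}\right) \left(u{\left(-500 \right)} + \frac{84803}{-141370}\right) = \left(-231487 - 22\right) \left(-287 + \frac{84803}{-141370}\right) = - 231509 \left(-287 + 84803 \left(- \frac{1}{141370}\right)\right) = - 231509 \left(-287 - \frac{84803}{141370}\right) = \left(-231509\right) \left(- \frac{40657993}{141370}\right) = \frac{9412691301437}{141370}$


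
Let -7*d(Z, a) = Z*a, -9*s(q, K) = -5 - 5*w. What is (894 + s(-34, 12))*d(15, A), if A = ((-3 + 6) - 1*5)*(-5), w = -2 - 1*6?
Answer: -400550/21 ≈ -19074.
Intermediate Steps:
w = -8 (w = -2 - 6 = -8)
s(q, K) = -35/9 (s(q, K) = -(-5 - 5*(-8))/9 = -(-5 + 40)/9 = -1/9*35 = -35/9)
A = 10 (A = (3 - 5)*(-5) = -2*(-5) = 10)
d(Z, a) = -Z*a/7
(894 + s(-34, 12))*d(15, A) = (894 - 35/9)*(-1/7*15*10) = (8011/9)*(-150/7) = -400550/21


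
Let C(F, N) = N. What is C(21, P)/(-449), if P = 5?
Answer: -5/449 ≈ -0.011136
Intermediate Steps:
C(21, P)/(-449) = 5/(-449) = 5*(-1/449) = -5/449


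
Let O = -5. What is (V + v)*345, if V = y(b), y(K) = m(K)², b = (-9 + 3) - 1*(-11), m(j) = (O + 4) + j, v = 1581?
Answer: 550965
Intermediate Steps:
m(j) = -1 + j (m(j) = (-5 + 4) + j = -1 + j)
b = 5 (b = -6 + 11 = 5)
y(K) = (-1 + K)²
V = 16 (V = (-1 + 5)² = 4² = 16)
(V + v)*345 = (16 + 1581)*345 = 1597*345 = 550965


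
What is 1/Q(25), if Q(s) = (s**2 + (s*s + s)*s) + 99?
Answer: 1/16974 ≈ 5.8914e-5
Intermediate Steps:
Q(s) = 99 + s**2 + s*(s + s**2) (Q(s) = (s**2 + (s**2 + s)*s) + 99 = (s**2 + (s + s**2)*s) + 99 = (s**2 + s*(s + s**2)) + 99 = 99 + s**2 + s*(s + s**2))
1/Q(25) = 1/(99 + 25**3 + 2*25**2) = 1/(99 + 15625 + 2*625) = 1/(99 + 15625 + 1250) = 1/16974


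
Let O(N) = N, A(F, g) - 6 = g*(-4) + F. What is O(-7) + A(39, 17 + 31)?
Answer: -154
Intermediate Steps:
A(F, g) = 6 + F - 4*g (A(F, g) = 6 + (g*(-4) + F) = 6 + (-4*g + F) = 6 + (F - 4*g) = 6 + F - 4*g)
O(-7) + A(39, 17 + 31) = -7 + (6 + 39 - 4*(17 + 31)) = -7 + (6 + 39 - 4*48) = -7 + (6 + 39 - 192) = -7 - 147 = -154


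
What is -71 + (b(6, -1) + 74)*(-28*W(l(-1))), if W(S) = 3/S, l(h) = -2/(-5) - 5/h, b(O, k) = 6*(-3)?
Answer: -8479/9 ≈ -942.11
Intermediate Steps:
b(O, k) = -18
l(h) = ⅖ - 5/h (l(h) = -2*(-⅕) - 5/h = ⅖ - 5/h)
-71 + (b(6, -1) + 74)*(-28*W(l(-1))) = -71 + (-18 + 74)*(-84/(⅖ - 5/(-1))) = -71 + 56*(-84/(⅖ - 5*(-1))) = -71 + 56*(-84/(⅖ + 5)) = -71 + 56*(-84/27/5) = -71 + 56*(-84*5/27) = -71 + 56*(-28*5/9) = -71 + 56*(-140/9) = -71 - 7840/9 = -8479/9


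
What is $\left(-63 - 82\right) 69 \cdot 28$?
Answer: $-280140$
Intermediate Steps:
$\left(-63 - 82\right) 69 \cdot 28 = \left(-145\right) 69 \cdot 28 = \left(-10005\right) 28 = -280140$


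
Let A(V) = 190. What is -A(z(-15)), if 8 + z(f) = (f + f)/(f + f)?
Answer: -190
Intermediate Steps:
z(f) = -7 (z(f) = -8 + (f + f)/(f + f) = -8 + (2*f)/((2*f)) = -8 + (2*f)*(1/(2*f)) = -8 + 1 = -7)
-A(z(-15)) = -1*190 = -190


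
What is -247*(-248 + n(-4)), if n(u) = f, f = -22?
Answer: 66690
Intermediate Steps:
n(u) = -22
-247*(-248 + n(-4)) = -247*(-248 - 22) = -247*(-270) = 66690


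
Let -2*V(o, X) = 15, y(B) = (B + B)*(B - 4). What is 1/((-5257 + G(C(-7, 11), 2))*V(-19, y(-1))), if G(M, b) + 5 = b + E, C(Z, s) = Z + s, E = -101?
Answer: 2/80415 ≈ 2.4871e-5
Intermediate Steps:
y(B) = 2*B*(-4 + B) (y(B) = (2*B)*(-4 + B) = 2*B*(-4 + B))
G(M, b) = -106 + b (G(M, b) = -5 + (b - 101) = -5 + (-101 + b) = -106 + b)
V(o, X) = -15/2 (V(o, X) = -½*15 = -15/2)
1/((-5257 + G(C(-7, 11), 2))*V(-19, y(-1))) = 1/((-5257 + (-106 + 2))*(-15/2)) = 1/((-5257 - 104)*(-15/2)) = 1/(-5361*(-15/2)) = 1/(80415/2) = 2/80415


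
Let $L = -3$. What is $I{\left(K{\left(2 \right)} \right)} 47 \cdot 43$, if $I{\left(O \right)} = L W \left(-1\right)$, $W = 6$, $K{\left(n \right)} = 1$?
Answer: $36378$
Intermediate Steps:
$I{\left(O \right)} = 18$ ($I{\left(O \right)} = \left(-3\right) 6 \left(-1\right) = \left(-18\right) \left(-1\right) = 18$)
$I{\left(K{\left(2 \right)} \right)} 47 \cdot 43 = 18 \cdot 47 \cdot 43 = 846 \cdot 43 = 36378$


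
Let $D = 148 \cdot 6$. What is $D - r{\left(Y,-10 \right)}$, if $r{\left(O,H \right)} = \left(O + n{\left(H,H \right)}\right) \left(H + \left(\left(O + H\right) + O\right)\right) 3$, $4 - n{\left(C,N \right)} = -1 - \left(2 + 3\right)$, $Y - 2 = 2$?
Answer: $1392$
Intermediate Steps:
$D = 888$
$Y = 4$ ($Y = 2 + 2 = 4$)
$n{\left(C,N \right)} = 10$ ($n{\left(C,N \right)} = 4 - \left(-1 - \left(2 + 3\right)\right) = 4 - \left(-1 - 5\right) = 4 - -6 = 4 + 6 = 10$)
$r{\left(O,H \right)} = 3 \left(10 + O\right) \left(2 H + 2 O\right)$ ($r{\left(O,H \right)} = \left(O + 10\right) \left(H + \left(\left(O + H\right) + O\right)\right) 3 = \left(10 + O\right) \left(H + \left(\left(H + O\right) + O\right)\right) 3 = \left(10 + O\right) \left(H + \left(H + 2 O\right)\right) 3 = \left(10 + O\right) \left(2 H + 2 O\right) 3 = 3 \left(10 + O\right) \left(2 H + 2 O\right)$)
$D - r{\left(Y,-10 \right)} = 888 - \left(6 \cdot 4^{2} + 60 \left(-10\right) + 60 \cdot 4 + 6 \left(-10\right) 4\right) = 888 - \left(6 \cdot 16 - 600 + 240 - 240\right) = 888 - \left(96 - 600 + 240 - 240\right) = 888 - -504 = 888 + 504 = 1392$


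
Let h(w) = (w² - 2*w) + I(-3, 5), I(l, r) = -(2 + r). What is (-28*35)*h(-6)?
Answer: -40180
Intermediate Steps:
I(l, r) = -2 - r
h(w) = -7 + w² - 2*w (h(w) = (w² - 2*w) + (-2 - 1*5) = (w² - 2*w) + (-2 - 5) = (w² - 2*w) - 7 = -7 + w² - 2*w)
(-28*35)*h(-6) = (-28*35)*(-7 + (-6)² - 2*(-6)) = -980*(-7 + 36 + 12) = -980*41 = -40180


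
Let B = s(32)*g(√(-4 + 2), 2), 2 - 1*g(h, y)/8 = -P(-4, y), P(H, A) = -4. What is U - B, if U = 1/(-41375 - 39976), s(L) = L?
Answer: 41651711/81351 ≈ 512.00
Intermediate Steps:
U = -1/81351 (U = 1/(-81351) = -1/81351 ≈ -1.2292e-5)
g(h, y) = -16 (g(h, y) = 16 - (-8)*(-4) = 16 - 8*4 = 16 - 32 = -16)
B = -512 (B = 32*(-16) = -512)
U - B = -1/81351 - 1*(-512) = -1/81351 + 512 = 41651711/81351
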